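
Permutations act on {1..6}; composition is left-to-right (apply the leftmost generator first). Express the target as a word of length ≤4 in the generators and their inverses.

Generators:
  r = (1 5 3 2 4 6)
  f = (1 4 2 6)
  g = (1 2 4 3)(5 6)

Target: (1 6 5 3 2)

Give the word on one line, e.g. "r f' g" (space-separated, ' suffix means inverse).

f r

  after f: (1 4 2 6)
  after r: (1 6 5 3 2)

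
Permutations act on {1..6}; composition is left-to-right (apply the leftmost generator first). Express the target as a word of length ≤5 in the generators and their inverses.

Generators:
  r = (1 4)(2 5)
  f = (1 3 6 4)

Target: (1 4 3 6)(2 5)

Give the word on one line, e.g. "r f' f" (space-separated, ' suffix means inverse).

  after f': (1 4 6 3)
  after r: (2 5)(3 4 6)
  after f': (1 4 3 6)(2 5)
  after r: (3 6 4)
  after r: (1 4 3 6)(2 5)

f' r f' r r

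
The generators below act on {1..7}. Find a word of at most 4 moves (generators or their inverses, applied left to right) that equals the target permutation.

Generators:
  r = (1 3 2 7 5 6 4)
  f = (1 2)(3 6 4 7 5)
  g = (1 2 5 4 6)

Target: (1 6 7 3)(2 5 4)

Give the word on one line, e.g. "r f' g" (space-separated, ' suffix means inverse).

r f

  after r: (1 3 2 7 5 6 4)
  after f: (1 6 7 3)(2 5 4)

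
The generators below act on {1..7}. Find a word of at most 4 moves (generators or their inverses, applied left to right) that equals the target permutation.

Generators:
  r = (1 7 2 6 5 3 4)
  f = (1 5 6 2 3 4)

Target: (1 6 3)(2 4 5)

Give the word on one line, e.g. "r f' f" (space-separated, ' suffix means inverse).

  after f: (1 5 6 2 3 4)
  after f: (1 6 3)(2 4 5)

f f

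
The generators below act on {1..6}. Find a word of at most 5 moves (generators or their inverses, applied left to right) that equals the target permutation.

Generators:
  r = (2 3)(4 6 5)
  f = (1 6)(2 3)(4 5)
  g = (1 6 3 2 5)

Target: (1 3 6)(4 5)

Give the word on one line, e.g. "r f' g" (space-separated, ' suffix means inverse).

f' g f' r

  after f': (1 6)(2 3)(4 5)
  after g: (1 3 5 4)
  after f': (1 2 3 4 6)
  after r: (1 3 6)(4 5)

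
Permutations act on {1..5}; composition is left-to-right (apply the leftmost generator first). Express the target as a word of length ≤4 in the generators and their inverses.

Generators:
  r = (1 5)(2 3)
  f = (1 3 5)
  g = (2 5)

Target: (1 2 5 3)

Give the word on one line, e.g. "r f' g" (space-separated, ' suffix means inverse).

  after g: (2 5)
  after f: (1 3 5 2)
  after r': (1 2 5 3)

g f r'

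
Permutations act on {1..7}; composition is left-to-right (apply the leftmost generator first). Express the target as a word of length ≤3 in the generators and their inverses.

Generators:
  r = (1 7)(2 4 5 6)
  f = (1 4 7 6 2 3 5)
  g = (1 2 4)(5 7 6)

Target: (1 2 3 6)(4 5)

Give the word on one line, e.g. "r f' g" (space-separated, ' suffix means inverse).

f g'

  after f: (1 4 7 6 2 3 5)
  after g': (1 2 3 6)(4 5)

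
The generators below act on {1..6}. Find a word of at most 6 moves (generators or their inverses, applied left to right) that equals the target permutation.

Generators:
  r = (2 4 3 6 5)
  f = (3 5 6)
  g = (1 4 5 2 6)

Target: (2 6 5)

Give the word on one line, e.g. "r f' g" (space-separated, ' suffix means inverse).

r' r' r' f r'

  after r': (2 5 6 3 4)
  after r': (2 6 4 5 3)
  after r': (2 3 5 4 6)
  after f: (2 5 4 3 6)
  after r': (2 6 5)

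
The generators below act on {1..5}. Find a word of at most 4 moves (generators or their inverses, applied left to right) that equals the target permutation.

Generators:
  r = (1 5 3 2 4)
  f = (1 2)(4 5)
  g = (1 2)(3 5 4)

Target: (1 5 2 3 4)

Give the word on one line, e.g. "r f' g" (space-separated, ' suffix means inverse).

  after r': (1 4 2 3 5)
  after f: (1 5 2 3 4)
  after f: (1 4 2 3 5)
  after f: (1 5 2 3 4)

r' f f f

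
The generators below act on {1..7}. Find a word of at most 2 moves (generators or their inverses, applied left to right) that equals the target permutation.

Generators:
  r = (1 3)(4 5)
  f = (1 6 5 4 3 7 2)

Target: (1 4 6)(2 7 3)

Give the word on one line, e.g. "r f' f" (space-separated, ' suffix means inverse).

r' f'

  after r': (1 3)(4 5)
  after f': (1 4 6)(2 7 3)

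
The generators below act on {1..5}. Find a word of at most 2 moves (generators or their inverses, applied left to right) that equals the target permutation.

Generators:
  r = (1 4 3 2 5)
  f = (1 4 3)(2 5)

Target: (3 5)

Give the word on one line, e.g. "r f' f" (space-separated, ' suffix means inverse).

r f'

  after r: (1 4 3 2 5)
  after f': (3 5)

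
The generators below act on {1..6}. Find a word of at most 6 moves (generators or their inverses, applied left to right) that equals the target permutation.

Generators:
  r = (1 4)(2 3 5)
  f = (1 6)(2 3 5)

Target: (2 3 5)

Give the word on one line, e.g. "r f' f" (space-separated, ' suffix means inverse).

  after f: (1 6)(2 3 5)
  after f: (2 5 3)
  after f: (1 6)
  after f: (2 3 5)

f f f f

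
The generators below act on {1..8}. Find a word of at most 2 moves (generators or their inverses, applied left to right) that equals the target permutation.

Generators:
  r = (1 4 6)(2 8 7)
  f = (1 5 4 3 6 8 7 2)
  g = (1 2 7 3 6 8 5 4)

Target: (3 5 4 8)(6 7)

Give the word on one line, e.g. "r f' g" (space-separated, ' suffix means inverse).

  after f': (1 2 7 8 6 3 4 5)
  after g': (3 5 4 8)(6 7)

f' g'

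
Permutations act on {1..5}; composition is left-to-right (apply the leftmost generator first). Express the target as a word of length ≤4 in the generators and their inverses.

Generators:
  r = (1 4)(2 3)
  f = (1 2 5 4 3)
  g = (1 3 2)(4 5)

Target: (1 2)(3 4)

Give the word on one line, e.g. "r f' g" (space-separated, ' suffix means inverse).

f' g r g

  after f': (1 3 4 5 2)
  after g: (1 2 3 5)
  after r: (1 3 5 4)
  after g: (1 2)(3 4)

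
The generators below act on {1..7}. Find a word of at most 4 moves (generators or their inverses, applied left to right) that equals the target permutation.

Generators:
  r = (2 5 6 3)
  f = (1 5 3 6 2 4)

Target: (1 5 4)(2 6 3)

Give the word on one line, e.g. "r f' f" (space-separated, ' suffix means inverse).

  after r: (2 5 6 3)
  after r: (2 6)(3 5)
  after r: (2 3 6 5)
  after f: (1 5 4)(2 6 3)

r r r f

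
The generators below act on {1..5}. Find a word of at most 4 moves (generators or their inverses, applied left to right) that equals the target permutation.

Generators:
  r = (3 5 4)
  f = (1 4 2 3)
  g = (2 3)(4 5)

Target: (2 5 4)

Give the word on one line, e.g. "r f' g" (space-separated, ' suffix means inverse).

  after g: (2 3)(4 5)
  after r': (2 4 3)
  after g': (2 5 4)

g r' g'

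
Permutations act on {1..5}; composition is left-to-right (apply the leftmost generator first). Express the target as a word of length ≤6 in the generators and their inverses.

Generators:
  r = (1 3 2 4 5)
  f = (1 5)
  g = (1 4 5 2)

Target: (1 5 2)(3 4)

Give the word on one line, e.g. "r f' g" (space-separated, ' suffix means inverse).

f' r f r f'

  after f': (1 5)
  after r: (2 4 5 3)
  after f: (1 5 3 2 4)
  after r: (2 5)(3 4)
  after f': (1 5 2)(3 4)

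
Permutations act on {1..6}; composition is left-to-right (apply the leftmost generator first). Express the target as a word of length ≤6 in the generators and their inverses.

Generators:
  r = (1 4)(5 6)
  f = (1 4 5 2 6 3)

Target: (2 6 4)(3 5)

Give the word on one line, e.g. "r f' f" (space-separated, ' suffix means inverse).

  after f': (1 3 6 2 5 4)
  after r': (1 3 5)(2 6)
  after f: (2 3)(4 5)
  after r': (1 4 6 5)(2 3)
  after f': (2 6 4)(3 5)

f' r' f r' f'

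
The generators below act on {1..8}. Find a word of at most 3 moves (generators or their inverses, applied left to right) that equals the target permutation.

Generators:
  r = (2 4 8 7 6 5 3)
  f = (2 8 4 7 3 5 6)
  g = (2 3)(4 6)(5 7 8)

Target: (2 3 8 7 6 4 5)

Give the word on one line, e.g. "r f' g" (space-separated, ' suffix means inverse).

r' g r'

  after r': (2 3 5 6 7 8 4)
  after g: (3 7 5 4)(6 8)
  after r': (2 3 8 7 6 4 5)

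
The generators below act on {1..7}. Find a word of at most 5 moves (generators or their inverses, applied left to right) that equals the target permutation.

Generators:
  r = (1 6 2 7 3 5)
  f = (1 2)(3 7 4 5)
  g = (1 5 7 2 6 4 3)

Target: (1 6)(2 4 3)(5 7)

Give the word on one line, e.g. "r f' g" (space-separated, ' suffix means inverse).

r' g g r' f

  after r': (1 5 3 7 2 6)
  after g: (1 7 6 5)(2 4 3)
  after g: (1 2 3 6 7 4)
  after r': (1 6 2 7 4 5 3)
  after f: (1 6)(2 4 3)(5 7)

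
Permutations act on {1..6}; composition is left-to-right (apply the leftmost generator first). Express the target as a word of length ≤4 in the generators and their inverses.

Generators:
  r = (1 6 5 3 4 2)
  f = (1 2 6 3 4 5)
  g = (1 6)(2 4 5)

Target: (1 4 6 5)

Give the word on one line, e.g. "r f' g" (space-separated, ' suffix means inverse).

  after r: (1 6 5 3 4 2)
  after f': (1 2 5 6 4)
  after g: (1 4 6 5)

r f' g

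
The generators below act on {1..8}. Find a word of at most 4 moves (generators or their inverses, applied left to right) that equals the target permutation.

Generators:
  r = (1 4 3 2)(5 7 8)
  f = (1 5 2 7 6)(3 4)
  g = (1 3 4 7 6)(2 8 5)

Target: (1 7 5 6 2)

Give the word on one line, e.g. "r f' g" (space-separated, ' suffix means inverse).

  after f': (1 6 7 2 5)(3 4)
  after f': (1 7 5 6 2)

f' f'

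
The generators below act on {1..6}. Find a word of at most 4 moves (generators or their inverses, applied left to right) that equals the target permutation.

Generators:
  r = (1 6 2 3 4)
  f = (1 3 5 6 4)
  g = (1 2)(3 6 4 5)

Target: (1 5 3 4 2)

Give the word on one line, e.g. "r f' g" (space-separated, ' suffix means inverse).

  after f: (1 3 5 6 4)
  after g': (1 5 3 4 2)

f g'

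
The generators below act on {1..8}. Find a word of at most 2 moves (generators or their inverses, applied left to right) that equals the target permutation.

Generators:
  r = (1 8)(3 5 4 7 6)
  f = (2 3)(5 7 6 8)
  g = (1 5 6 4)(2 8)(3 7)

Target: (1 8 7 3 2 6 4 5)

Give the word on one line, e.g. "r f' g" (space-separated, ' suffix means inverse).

  after f': (2 3)(5 8 6 7)
  after r': (1 8 7 3 2 6 4 5)

f' r'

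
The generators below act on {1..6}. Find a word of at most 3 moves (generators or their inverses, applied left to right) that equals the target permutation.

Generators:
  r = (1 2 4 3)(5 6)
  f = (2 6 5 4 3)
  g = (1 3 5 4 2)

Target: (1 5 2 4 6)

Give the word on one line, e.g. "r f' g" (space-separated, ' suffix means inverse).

g' f' g

  after g': (1 2 4 5 3)
  after f': (1 3)(2 5 4 6)
  after g: (1 5 2 4 6)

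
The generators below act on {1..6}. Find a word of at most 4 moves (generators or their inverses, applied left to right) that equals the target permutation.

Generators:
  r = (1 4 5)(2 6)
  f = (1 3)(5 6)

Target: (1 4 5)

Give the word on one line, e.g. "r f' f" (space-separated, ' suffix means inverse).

  after r: (1 4 5)(2 6)
  after r: (1 5 4)
  after r: (2 6)
  after r: (1 4 5)

r r r r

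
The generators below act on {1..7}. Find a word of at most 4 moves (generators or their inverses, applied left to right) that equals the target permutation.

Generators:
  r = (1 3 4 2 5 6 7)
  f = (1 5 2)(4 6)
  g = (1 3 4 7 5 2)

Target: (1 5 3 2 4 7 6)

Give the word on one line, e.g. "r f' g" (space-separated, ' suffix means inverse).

f g r

  after f: (1 5 2)(4 6)
  after g: (1 2 3 4 6 7 5)
  after r: (1 5 3 2 4 7 6)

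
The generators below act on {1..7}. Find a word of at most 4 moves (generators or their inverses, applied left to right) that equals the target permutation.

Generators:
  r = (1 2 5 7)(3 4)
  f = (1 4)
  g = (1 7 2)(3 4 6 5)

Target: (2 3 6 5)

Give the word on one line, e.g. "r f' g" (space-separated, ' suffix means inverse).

r f' f' g

  after r: (1 2 5 7)(3 4)
  after f': (1 2 5 7 4 3)
  after f': (1 2 5 7)(3 4)
  after g: (2 3 6 5)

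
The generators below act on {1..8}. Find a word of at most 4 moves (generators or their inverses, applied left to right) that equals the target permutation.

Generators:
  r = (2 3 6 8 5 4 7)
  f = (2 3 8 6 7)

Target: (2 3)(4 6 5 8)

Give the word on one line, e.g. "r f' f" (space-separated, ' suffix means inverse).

  after r: (2 3 6 8 5 4 7)
  after r: (2 6 5 7 3 8 4)
  after f': (2 8 4 7)(5 6)
  after f': (2 3)(4 6 5 8)

r r f' f'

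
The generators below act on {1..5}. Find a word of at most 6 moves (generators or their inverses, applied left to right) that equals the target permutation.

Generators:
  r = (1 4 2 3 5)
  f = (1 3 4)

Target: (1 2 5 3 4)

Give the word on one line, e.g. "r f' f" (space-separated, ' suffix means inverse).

r' f r f' r

  after r': (1 5 3 2 4)
  after f: (1 5 4 3 2)
  after r: (2 4 5)
  after f': (1 4 5 2 3)
  after r: (1 2 5 3 4)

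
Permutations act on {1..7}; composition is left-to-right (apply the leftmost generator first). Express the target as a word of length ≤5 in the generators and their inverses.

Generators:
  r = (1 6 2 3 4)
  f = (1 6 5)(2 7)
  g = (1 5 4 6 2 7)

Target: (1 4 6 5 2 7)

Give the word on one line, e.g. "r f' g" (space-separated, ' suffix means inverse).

  after f: (1 6 5)(2 7)
  after f: (1 5 6)
  after g: (1 4 6 5 2 7)

f f g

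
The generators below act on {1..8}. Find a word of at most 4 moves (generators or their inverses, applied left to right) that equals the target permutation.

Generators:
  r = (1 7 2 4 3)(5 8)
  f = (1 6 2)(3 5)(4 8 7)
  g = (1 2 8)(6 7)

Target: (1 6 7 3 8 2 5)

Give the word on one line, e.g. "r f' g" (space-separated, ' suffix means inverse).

  after f: (1 6 2)(3 5)(4 8 7)
  after g: (1 7 4)(3 5)(6 8)
  after g: (1 6)(2 8 7 4)(3 5)
  after r: (1 6 7 3 8 2 5)

f g g r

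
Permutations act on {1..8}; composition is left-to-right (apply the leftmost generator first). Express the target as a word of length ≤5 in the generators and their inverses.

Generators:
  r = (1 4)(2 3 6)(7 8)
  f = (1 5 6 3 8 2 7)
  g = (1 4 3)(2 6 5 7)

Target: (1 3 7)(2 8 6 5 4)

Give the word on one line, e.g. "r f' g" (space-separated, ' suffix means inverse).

g r r f g

  after g: (1 4 3)(2 6 5 7)
  after r: (3 4 6 5 8 7)
  after r: (1 4 2 3)(5 7 6)
  after f: (1 4 7 3 5)(2 8)
  after g: (1 3 7)(2 8 6 5 4)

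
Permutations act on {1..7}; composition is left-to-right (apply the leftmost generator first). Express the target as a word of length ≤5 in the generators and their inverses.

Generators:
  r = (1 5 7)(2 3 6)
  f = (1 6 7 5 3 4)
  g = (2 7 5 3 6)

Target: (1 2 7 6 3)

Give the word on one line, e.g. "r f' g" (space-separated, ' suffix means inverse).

g' f g f'

  after g': (2 6 3 5 7)
  after f: (1 6 4)(2 7)
  after g: (1 2 5 3 6 4)
  after f': (1 2 7 6 3)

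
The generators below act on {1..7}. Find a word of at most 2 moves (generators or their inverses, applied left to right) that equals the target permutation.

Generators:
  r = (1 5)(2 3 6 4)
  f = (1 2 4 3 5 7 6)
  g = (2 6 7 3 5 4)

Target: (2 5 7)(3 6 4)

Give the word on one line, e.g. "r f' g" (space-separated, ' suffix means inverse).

g' g'

  after g': (2 4 5 3 7 6)
  after g': (2 5 7)(3 6 4)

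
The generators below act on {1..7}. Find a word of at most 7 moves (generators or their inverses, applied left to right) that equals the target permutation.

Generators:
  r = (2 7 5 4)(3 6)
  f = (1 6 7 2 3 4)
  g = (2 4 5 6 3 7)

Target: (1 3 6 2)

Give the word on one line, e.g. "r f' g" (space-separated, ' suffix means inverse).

  after g: (2 4 5 6 3 7)
  after f: (1 6 4 5 7 3 2)
  after r: (1 3 7 6 2)
  after g': (1 6 7 5 4 2)
  after r': (1 3 6 2)

g f r g' r'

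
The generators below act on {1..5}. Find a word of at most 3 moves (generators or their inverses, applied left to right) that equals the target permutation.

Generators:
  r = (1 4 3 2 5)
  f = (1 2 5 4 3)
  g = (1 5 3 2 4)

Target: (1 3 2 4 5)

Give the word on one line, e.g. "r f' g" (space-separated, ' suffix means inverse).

g r f'

  after g: (1 5 3 2 4)
  after r: (2 3 5)
  after f': (1 3 2 4 5)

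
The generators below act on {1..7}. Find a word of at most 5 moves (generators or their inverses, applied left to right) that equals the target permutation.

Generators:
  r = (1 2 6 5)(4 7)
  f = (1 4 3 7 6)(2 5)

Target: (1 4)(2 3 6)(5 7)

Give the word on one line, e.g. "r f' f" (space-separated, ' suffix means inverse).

  after f: (1 4 3 7 6)(2 5)
  after r': (1 7 2 6 5)(3 4)
  after f: (1 6 2)(4 7 5)
  after f: (2 4 6 5 3 7)
  after f: (1 4)(2 3 6)(5 7)

f r' f f f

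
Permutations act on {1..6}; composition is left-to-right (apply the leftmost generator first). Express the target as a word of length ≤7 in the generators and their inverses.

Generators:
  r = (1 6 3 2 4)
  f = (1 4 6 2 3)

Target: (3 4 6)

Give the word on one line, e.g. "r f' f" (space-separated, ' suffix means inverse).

r f r' r' r'

  after r: (1 6 3 2 4)
  after f: (1 2 6)
  after r': (1 3 6 4 2)
  after r': (1 6 2 4 3)
  after r': (3 4 6)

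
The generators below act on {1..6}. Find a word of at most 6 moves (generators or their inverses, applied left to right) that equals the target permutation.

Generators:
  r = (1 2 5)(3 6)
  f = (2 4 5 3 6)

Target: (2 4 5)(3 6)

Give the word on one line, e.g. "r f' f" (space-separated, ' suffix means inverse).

r' f' r' f' r'

  after r': (1 5 2)(3 6)
  after f': (1 4 2)(5 6)
  after r': (1 4)(2 5 3 6)
  after f': (1 2 4)
  after r': (2 4 5)(3 6)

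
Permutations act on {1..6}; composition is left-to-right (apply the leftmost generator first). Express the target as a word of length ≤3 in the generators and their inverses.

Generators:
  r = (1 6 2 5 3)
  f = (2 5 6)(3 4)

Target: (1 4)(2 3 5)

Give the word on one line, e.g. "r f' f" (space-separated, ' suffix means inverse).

r' f' r

  after r': (1 3 5 2 6)
  after f': (1 4 3 2 5 6)
  after r: (1 4)(2 3 5)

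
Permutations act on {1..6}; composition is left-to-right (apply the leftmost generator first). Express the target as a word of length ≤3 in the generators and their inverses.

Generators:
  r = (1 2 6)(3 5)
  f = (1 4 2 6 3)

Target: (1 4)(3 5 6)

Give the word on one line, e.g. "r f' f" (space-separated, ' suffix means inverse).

  after r: (1 2 6)(3 5)
  after f': (1 4)(3 5 6)

r f'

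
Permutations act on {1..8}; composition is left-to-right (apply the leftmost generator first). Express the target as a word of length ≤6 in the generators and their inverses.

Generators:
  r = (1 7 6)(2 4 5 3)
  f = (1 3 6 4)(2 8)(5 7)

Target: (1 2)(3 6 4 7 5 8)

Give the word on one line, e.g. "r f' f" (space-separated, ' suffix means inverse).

r r f r'

  after r: (1 7 6)(2 4 5 3)
  after r: (1 6 7)(2 5)(3 4)
  after f: (1 4 6 5 8 2 7 3)
  after r': (1 2)(3 6 4 7 5 8)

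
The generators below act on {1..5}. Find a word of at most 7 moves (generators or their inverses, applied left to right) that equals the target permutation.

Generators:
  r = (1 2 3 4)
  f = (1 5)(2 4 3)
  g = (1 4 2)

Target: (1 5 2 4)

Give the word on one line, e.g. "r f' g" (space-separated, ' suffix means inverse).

  after f: (1 5)(2 4 3)
  after g': (1 5 2)(3 4)
  after f': (2 5 3)
  after f': (1 5 4 2)
  after g: (1 5 2 4)

f g' f' f' g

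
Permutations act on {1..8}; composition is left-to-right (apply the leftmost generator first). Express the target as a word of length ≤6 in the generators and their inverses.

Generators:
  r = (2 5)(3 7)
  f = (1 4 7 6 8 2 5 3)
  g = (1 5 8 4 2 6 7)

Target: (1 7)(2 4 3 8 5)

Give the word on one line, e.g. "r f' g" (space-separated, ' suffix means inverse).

r f' g' r

  after r: (2 5)(3 7)
  after f': (1 3 4)(5 8 6 7)
  after g': (1 3 8 2 4 7)
  after r: (1 7)(2 4 3 8 5)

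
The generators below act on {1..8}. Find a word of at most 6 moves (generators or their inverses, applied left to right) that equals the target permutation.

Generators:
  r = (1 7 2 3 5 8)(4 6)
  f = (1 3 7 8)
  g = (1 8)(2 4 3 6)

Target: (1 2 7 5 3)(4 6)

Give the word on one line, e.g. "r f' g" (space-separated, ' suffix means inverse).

f' f' f' r'

  after f': (1 8 7 3)
  after f': (1 7)(3 8)
  after f': (1 3 7 8)
  after r': (1 2 7 5 3)(4 6)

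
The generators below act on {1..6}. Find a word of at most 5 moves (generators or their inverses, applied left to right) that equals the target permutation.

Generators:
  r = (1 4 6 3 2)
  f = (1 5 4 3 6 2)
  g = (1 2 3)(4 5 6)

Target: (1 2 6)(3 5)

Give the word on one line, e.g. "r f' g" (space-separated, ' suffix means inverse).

  after r: (1 4 6 3 2)
  after g': (1 6 2 3)(4 5)
  after f: (1 2 6)(3 5)

r g' f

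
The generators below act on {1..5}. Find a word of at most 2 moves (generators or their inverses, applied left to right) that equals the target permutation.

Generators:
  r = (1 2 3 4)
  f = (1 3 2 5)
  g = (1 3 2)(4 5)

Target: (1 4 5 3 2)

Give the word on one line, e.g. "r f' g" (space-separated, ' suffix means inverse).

  after f': (1 5 2 3)
  after g': (1 4 5 3 2)

f' g'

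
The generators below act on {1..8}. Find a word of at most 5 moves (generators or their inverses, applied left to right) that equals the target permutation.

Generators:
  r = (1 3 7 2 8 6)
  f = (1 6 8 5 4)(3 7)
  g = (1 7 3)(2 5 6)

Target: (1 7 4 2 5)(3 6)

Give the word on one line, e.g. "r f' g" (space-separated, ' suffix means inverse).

  after g: (1 7 3)(2 5 6)
  after f: (1 3 6 2 4)(5 8)
  after g': (1 7)(2 4 3 5 8)
  after f': (1 3 8 2 5 6)(4 7)
  after r: (1 7 4 2 5)(3 6)

g f g' f' r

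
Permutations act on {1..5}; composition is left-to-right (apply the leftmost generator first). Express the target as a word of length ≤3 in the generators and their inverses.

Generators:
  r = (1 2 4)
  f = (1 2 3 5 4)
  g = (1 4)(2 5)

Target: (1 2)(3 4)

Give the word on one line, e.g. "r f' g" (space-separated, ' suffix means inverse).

g' f f

  after g': (1 4)(2 5)
  after f: (2 4)(3 5)
  after f: (1 2)(3 4)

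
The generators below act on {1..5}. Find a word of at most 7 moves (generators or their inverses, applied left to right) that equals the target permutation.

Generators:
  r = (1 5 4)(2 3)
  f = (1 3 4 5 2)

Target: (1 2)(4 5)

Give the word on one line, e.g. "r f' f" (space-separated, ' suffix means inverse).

f r r f' f'

  after f: (1 3 4 5 2)
  after r: (1 2 5 3)
  after r: (1 3 5 2 4)
  after f': (2 3 4)
  after f': (1 2)(4 5)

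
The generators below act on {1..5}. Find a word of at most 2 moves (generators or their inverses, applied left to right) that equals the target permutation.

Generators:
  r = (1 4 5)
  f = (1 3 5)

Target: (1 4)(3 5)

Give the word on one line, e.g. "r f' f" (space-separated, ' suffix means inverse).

f' r'

  after f': (1 5 3)
  after r': (1 4)(3 5)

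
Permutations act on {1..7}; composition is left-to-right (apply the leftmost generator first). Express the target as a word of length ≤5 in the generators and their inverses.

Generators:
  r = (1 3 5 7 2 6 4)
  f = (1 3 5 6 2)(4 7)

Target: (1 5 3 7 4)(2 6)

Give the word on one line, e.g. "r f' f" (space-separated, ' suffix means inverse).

  after f': (1 2 6 5 3)(4 7)
  after r: (1 6 7)(2 4)
  after f': (1 5 3)(2 7)(4 6)
  after r': (1 3 4 2 5)
  after f: (1 5 3 7 4)(2 6)

f' r f' r' f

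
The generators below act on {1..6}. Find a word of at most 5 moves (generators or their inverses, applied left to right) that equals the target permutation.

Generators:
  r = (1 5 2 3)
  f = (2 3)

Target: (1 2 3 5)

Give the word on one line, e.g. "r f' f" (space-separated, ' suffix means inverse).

r f r

  after r: (1 5 2 3)
  after f: (1 5 3)
  after r: (1 2 3 5)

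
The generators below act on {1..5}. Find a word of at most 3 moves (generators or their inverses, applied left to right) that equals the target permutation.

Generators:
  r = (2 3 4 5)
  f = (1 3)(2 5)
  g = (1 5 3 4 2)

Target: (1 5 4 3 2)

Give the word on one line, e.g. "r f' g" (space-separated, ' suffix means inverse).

  after f': (1 3)(2 5)
  after g': (1 5 4 3 2)

f' g'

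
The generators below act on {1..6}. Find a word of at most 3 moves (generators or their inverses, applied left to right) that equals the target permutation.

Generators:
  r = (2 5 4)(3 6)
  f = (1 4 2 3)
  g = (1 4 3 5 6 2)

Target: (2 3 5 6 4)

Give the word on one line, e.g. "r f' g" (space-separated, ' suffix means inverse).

g f'

  after g: (1 4 3 5 6 2)
  after f': (2 3 5 6 4)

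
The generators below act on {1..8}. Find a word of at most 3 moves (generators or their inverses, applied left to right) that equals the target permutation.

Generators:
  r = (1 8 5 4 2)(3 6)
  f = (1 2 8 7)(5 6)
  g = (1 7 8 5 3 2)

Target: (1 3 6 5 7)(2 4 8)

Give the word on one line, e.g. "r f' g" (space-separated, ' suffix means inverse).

r' g'

  after r': (1 2 4 5 8)(3 6)
  after g': (1 3 6 5 7)(2 4 8)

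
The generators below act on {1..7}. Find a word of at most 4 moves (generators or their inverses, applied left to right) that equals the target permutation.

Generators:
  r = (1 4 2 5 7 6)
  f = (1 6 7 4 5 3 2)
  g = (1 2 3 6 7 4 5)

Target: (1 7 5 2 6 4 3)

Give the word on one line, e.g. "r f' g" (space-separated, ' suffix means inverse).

  after f: (1 6 7 4 5 3 2)
  after f: (1 7 5 2 6 4 3)

f f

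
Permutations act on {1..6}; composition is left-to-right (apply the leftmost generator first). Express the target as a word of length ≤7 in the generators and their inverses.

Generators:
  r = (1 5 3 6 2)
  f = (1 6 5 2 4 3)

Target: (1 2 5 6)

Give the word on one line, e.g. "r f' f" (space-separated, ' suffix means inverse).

  after r': (1 2 6 3 5)
  after f: (1 4 3 2 5 6)
  after f: (1 3 4)
  after r': (1 5)(2 6 3 4)
  after f: (1 2 5 6)

r' f f r' f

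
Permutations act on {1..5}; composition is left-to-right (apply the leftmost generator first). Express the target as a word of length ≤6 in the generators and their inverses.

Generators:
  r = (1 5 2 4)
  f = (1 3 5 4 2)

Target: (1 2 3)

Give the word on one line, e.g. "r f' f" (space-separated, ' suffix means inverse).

r' f r f

  after r': (1 4 2 5)
  after f: (1 2 4)(3 5)
  after r: (1 4 5 3 2)
  after f: (1 2 3)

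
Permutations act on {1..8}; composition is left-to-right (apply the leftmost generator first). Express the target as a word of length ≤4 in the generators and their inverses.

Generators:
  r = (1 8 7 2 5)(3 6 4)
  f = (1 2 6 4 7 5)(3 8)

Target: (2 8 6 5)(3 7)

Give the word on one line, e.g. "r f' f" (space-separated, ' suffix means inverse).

f' r

  after f': (1 5 7 4 6 2)(3 8)
  after r: (2 8 6 5)(3 7)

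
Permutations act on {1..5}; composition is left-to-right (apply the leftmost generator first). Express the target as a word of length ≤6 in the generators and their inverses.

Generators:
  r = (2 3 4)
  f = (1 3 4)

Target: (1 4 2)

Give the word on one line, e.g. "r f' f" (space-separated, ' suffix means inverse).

f f r' f' f'

  after f: (1 3 4)
  after f: (1 4 3)
  after r': (1 3)(2 4)
  after f': (2 3 4)
  after f': (1 4 2)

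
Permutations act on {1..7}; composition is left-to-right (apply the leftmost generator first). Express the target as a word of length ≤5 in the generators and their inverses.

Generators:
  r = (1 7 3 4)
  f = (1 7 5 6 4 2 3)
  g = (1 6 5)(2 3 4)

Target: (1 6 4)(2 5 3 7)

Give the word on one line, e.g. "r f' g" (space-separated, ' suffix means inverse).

g' r g' r r

  after g': (1 5 6)(2 4 3)
  after r: (1 5 6 7 3 2)
  after g': (1 6 7 2 5)(3 4)
  after r: (1 6 3)(2 5 7)
  after r: (1 6 4)(2 5 3 7)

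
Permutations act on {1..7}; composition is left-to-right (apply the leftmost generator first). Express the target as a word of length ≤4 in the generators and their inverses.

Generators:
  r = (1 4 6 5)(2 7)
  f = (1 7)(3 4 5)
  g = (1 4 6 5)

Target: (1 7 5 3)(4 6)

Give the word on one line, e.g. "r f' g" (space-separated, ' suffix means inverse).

  after f: (1 7)(3 4 5)
  after g': (1 7 5 3)(4 6)

f g'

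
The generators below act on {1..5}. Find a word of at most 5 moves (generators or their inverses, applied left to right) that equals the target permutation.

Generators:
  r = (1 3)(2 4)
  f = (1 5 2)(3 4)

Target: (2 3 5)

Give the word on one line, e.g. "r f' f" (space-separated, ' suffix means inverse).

f' r' f' r'

  after f': (1 2 5)(3 4)
  after r': (1 4)(2 5 3)
  after f': (1 3 5 4 2)
  after r': (2 3 5)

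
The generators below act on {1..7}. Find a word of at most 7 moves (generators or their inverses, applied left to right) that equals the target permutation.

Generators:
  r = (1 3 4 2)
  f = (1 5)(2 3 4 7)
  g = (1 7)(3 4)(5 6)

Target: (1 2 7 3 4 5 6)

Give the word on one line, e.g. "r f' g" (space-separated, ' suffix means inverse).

r' g r' r' f'

  after r': (1 2 4 3)
  after g: (1 2 3 7)(5 6)
  after r': (1 4 3 7 2)(5 6)
  after r': (1 3 7 4)(5 6)
  after f': (1 2 7 3 4 5 6)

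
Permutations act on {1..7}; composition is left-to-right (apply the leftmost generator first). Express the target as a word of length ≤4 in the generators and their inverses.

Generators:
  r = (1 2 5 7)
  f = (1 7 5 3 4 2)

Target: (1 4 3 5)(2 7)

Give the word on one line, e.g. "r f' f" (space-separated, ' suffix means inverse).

r f'

  after r: (1 2 5 7)
  after f': (1 4 3 5)(2 7)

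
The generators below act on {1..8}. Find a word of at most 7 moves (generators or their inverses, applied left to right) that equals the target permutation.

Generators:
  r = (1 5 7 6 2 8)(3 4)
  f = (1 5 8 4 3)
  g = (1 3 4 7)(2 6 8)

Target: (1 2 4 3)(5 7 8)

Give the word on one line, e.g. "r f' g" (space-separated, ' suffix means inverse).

f g' f r' f'

  after f: (1 5 8 4 3)
  after g': (1 5 6 2 8 3 7 4)
  after f: (1 8)(2 4 5 6)(3 7)
  after r': (1 2 3 5 7 4)
  after f': (1 2 4 3)(5 7 8)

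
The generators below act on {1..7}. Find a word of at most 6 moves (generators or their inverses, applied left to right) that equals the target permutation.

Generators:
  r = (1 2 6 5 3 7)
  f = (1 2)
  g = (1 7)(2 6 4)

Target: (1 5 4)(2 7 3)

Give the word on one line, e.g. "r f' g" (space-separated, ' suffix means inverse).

g r' r' g'

  after g: (1 7)(2 6 4)
  after r': (1 3 5 6 4)
  after r': (1 5 2)(3 6 4 7)
  after g': (1 5 4)(2 7 3)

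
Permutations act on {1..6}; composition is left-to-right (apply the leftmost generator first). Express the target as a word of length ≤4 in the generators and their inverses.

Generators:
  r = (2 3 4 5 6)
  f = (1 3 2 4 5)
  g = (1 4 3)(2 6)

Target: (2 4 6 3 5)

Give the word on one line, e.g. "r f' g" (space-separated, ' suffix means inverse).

r r

  after r: (2 3 4 5 6)
  after r: (2 4 6 3 5)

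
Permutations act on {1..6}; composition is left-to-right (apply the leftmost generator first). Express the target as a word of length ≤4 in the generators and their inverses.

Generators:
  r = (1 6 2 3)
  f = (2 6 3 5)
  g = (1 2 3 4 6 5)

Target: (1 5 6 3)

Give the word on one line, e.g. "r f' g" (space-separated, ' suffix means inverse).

  after r: (1 6 2 3)
  after f': (1 2 6 5 3)
  after f': (1 5 6 3)

r f' f'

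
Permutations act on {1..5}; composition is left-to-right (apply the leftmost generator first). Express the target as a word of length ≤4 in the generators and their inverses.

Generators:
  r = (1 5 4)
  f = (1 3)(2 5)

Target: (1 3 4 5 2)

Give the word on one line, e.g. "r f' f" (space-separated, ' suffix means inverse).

  after f: (1 3)(2 5)
  after r': (1 3 4 5 2)

f r'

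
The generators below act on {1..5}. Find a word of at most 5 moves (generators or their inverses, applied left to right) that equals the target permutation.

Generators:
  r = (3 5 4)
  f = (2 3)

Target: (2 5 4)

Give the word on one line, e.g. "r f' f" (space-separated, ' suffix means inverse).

  after f': (2 3)
  after r: (2 5 4 3)
  after f': (2 5 4)

f' r f'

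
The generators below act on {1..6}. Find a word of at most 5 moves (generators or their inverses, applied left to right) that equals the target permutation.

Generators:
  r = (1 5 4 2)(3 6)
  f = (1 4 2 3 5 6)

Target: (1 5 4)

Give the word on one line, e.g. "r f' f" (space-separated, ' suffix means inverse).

  after f': (1 6 5 3 2 4)
  after r': (1 3 4 2 5 6)
  after r': (1 6 2)(3 5)
  after f: (2 4)(3 6)
  after r: (1 5 4)

f' r' r' f r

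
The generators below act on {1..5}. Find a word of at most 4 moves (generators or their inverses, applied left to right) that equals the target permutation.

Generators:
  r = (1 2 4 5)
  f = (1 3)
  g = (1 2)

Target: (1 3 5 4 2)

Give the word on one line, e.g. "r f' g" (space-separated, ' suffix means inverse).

  after f: (1 3)
  after r': (1 3 5 4 2)

f r'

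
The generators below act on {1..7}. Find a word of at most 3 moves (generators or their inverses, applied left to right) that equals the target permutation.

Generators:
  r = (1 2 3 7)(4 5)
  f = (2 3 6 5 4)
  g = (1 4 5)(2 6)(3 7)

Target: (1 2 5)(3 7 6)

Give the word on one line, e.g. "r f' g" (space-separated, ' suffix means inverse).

  after g: (1 4 5)(2 6)(3 7)
  after f: (1 2 5)(3 7 6)

g f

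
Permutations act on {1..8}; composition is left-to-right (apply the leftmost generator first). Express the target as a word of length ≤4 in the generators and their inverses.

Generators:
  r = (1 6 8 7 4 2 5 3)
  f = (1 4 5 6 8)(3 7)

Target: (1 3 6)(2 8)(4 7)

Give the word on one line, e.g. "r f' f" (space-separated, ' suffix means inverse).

  after r: (1 6 8 7 4 2 5 3)
  after r: (1 8 4 5)(2 3 6 7)
  after r: (1 7 5 6 4 3 8 2)
  after f': (1 3 6)(2 8)(4 7)

r r r f'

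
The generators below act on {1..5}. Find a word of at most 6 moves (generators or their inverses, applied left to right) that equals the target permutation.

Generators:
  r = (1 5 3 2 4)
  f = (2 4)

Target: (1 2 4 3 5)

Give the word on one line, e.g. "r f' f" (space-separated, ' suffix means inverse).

r f' r f' r

  after r: (1 5 3 2 4)
  after f': (1 5 3 4)
  after r: (1 3)(2 4 5)
  after f': (1 3)(4 5)
  after r: (1 2 4 3 5)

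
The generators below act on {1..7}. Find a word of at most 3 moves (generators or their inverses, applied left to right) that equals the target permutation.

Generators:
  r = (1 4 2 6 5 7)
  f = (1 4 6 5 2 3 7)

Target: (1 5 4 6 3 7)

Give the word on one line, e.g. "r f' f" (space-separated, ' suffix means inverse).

f r f'

  after f: (1 4 6 5 2 3 7)
  after r: (1 2 3)(4 5 6 7)
  after f': (1 5 4 6 3 7)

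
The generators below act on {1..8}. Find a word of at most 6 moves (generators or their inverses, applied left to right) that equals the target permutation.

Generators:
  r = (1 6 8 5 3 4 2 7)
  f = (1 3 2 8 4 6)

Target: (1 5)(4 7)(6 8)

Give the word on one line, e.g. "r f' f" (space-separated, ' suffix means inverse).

  after f': (1 6 4 8 2 3)
  after r': (2 5 8 4 6 3 7)
  after f: (1 3 7 8 6 2 5 4)
  after r': (1 5 3 2 8)(4 7 6)
  after f': (1 5)(4 7)(6 8)

f' r' f r' f'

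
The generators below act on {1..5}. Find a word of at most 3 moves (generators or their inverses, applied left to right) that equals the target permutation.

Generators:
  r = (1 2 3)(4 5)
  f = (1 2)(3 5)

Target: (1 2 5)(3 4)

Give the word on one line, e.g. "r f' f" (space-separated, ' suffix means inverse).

  after f': (1 2)(3 5)
  after r': (2 3 4 5)
  after f: (1 2 5)(3 4)

f' r' f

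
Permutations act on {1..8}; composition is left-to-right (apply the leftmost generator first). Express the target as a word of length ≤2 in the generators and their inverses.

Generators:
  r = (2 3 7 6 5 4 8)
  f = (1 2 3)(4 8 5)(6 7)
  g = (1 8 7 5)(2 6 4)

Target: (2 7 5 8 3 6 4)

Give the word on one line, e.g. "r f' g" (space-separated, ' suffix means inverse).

  after r: (2 3 7 6 5 4 8)
  after r: (2 7 5 8 3 6 4)

r r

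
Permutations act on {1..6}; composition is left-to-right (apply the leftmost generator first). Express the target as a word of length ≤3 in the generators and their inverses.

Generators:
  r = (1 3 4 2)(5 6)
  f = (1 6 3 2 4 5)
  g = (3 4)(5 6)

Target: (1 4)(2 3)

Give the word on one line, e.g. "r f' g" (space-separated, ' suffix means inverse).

r' r'

  after r': (1 2 4 3)(5 6)
  after r': (1 4)(2 3)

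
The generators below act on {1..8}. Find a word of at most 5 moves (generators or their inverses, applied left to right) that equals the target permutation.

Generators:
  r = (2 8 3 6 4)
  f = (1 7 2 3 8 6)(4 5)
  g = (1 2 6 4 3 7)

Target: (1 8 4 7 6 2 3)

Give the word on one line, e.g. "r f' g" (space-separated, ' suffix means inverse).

r' r' f' f'

  after r': (2 4 6 3 8)
  after r': (2 6 8 4 3)
  after f': (1 6 3 7)(2 8 5 4)
  after f': (1 8 4 7 6 2 3)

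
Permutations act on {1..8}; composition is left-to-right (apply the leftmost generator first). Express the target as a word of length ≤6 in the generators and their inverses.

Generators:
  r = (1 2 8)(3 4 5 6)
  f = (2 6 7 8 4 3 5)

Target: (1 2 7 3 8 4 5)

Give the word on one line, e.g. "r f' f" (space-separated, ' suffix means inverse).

  after f': (2 5 3 4 8 7 6)
  after r: (1 2 6 8 7 3 5 4)
  after f': (1 5 8 6 7 4)
  after r: (1 6 7 5)(2 8 3 4)
  after f': (1 2 7 3 8 4 5)

f' r f' r f'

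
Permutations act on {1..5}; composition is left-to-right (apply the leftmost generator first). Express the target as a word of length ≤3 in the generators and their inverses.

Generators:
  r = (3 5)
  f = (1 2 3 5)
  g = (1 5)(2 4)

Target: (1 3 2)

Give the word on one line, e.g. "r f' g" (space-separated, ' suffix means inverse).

  after f': (1 5 3 2)
  after r': (1 3 2)

f' r'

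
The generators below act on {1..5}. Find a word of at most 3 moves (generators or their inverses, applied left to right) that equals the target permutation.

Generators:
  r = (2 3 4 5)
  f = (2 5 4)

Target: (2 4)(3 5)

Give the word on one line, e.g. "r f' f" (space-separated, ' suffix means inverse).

  after r: (2 3 4 5)
  after r: (2 4)(3 5)

r r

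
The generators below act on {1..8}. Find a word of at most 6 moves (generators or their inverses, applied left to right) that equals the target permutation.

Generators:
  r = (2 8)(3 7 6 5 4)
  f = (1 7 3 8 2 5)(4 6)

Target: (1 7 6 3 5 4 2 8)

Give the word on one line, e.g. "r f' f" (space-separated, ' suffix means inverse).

  after f': (1 5 2 8 3 7)(4 6)
  after r': (1 6 5 8 4 7)
  after r': (1 7)(2 8 5)(3 4)
  after f: (1 3 6 4 8)
  after r: (1 7 6 3 5 4 2 8)

f' r' r' f r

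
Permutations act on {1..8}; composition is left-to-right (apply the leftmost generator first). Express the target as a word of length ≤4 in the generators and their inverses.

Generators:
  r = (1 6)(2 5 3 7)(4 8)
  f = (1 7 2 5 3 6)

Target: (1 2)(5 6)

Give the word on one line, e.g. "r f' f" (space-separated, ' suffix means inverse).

r' f' f' r'

  after r': (1 6)(2 7 3 5)(4 8)
  after f': (1 3 2)(4 8)(5 7)
  after f': (1 5)(2 6 3 7)(4 8)
  after r': (1 2)(5 6)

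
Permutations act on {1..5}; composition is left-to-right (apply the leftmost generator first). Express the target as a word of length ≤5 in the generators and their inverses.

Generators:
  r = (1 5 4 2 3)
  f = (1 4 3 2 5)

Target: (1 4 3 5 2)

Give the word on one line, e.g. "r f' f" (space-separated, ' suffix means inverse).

  after f': (1 5 2 3 4)
  after r: (1 4 5 3 2)
  after r: (1 2 5)
  after r: (1 3)(2 4)
  after f': (1 4 3 5 2)

f' r r r f'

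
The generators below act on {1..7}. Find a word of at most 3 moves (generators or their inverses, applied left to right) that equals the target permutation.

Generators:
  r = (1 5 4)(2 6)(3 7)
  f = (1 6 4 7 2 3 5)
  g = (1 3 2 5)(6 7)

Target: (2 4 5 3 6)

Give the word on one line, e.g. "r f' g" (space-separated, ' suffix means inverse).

f' f' g'

  after f': (1 5 3 2 7 4 6)
  after f': (1 3 7 6 5 2 4)
  after g': (2 4 5 3 6)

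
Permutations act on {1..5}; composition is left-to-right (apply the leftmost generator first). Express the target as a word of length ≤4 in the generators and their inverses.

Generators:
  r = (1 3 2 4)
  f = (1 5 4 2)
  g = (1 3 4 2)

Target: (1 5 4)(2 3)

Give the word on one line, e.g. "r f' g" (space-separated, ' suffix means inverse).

f r' g'

  after f: (1 5 4 2)
  after r': (1 5 2 4 3)
  after g': (1 5 4)(2 3)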